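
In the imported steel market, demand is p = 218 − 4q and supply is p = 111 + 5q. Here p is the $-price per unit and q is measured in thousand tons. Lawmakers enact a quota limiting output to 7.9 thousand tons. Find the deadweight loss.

Competitive equilibrium: 218 − 4q = 111 + 5q → q* = 11.8889, p* = 170.4444.
At q = 7.9: demand price = 218 − 4·7.9 = 186.4; supply price = 111 + 5·7.9 = 150.5.
Δq = 11.8889 − 7.9 = 3.9889; wedge = 186.4 − 150.5 = 35.9.
Deadweight loss = ½ × 3.9889 × 35.9 = $71.60 thousand.

$71.60 thousand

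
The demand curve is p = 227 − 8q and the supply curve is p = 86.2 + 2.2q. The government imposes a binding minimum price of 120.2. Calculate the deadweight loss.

Competitive equilibrium: 227 − 8q = 86.2 + 2.2q → q* = 13.8039, p* = 116.5686.
At the floor p = 120.2, quantity demanded = (227 − 120.2)/8 = 13.35.
Sellers' marginal cost at q' = 13.35: 86.2 + 2.2·13.35 = 115.57.
Δq = 13.8039 − 13.35 = 0.4539; wedge = 120.2 − 115.57 = 4.63.
Deadweight loss = ½ × 0.4539 × 4.63 = 1.05.

1.05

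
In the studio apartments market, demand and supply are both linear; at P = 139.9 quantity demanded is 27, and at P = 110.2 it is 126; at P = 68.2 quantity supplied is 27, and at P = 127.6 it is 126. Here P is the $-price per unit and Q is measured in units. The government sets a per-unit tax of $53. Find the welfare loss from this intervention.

$1560.56

Demand slope = (110.2 − 139.9)/(126 − 27) = −0.3, so P = 148 − 0.3Q.
Supply slope = (127.6 − 68.2)/(126 − 27) = 0.6, so P = 52 + 0.6Q.
Competitive equilibrium: 148 − 0.3Q = 52 + 0.6Q → Q* = 106.6667, P* = 116.
With the tax, the buyer price exceeds the seller price by 53: (148 − 0.3Q) − (52 + 0.6Q) = 53 → Q' = 47.7778.
ΔQ = 106.6667 − 47.7778 = 58.8889; the wedge equals the tax, 53.
DWL = ½ × 58.8889 × 53 = $1560.56.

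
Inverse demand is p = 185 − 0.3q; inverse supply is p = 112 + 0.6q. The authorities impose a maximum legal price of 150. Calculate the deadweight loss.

Competitive equilibrium: 185 − 0.3q = 112 + 0.6q → q* = 81.1111, p* = 160.6667.
At the ceiling p = 150, quantity supplied = (150 − 112)/0.6 = 63.3333.
Willingness to pay at q' = 63.3333: 185 − 0.3·63.3333 = 166.
Δq = 81.1111 − 63.3333 = 17.7778; wedge = 166 − 150 = 16.
The triangle = ½ × 17.7778 × 16 = 142.22.

142.22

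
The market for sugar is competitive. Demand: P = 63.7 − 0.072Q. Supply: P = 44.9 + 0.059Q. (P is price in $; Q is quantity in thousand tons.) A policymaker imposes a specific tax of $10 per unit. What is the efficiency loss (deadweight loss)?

$381.68 thousand

Competitive equilibrium: 63.7 − 0.072Q = 44.9 + 0.059Q → Q* = 143.5115, P* = 53.3672.
With the tax, the buyer price exceeds the seller price by 10: (63.7 − 0.072Q) − (44.9 + 0.059Q) = 10 → Q' = 67.1756.
ΔQ = 143.5115 − 67.1756 = 76.3359; the wedge equals the tax, 10.
Deadweight loss = ½ × 76.3359 × 10 = $381.68 thousand.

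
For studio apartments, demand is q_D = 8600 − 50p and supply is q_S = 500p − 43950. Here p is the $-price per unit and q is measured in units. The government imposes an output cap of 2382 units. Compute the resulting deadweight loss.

In inverse form: demand p = 172 − 0.02q, supply p = 87.9 + 0.002q.
Competitive equilibrium: 172 − 0.02q = 87.9 + 0.002q → q* = 3822.7273, p* = 95.5455.
At q = 2382: demand price = 172 − 0.02·2382 = 124.36; supply price = 87.9 + 0.002·2382 = 92.664.
Δq = 3822.7273 − 2382 = 1440.7273; wedge = 124.36 − 92.664 = 31.696.
Welfare loss = ½ × 1440.7273 × 31.696 = $22832.65.

$22832.65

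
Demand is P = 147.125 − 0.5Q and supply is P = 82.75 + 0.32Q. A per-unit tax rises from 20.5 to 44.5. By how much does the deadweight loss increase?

Competitive equilibrium: 147.125 − 0.5Q = 82.75 + 0.32Q → Q* = 78.5061, P* = 107.872.
For a per-unit tax t: ΔQ = t/0.82, so DWL = ½·t·(t/0.82) = t²/1.64.
At t = 20.5: DWL = 256.25. At t = 44.5: DWL = 1207.47.
Increase = 1207.47 − 256.25 = 951.22.

951.22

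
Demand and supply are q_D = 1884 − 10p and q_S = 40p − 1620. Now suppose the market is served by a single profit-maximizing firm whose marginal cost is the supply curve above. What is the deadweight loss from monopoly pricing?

17283.48

In inverse form: demand p = 188.4 − 0.1q, supply p = 40.5 + 0.025q.
Competitive equilibrium: 188.4 − 0.1q = 40.5 + 0.025q → q* = 1183.2, p* = 70.08.
Marginal revenue: MR = 188.4 − 0.2q. Set MR = MC: 188.4 − 0.2q = 40.5 + 0.025q → q_m = 657.333333.
Price p_m = 188.4 − 0.1·657.333333 = 122.666667; MC(q_m) = 40.5 + 0.025·657.333333 = 56.933333.
Competitive q* = 1183.2, so Δq = 525.866667; wedge = 122.666667 − 56.933333 = 65.733334.
DWL = ½ × 525.866667 × 65.733334 = 17283.48.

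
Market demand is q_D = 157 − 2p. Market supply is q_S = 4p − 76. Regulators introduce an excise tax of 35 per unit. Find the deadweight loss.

816.67

In inverse form: demand p = 78.5 − 0.5q, supply p = 19 + 0.25q.
Competitive equilibrium: 78.5 − 0.5q = 19 + 0.25q → q* = 79.3333, p* = 38.8333.
With the tax, the buyer price exceeds the seller price by 35: (78.5 − 0.5q) − (19 + 0.25q) = 35 → q' = 32.6667.
Δq = 79.3333 − 32.6667 = 46.6666; the wedge equals the tax, 35.
Welfare loss = ½ × 46.6666 × 35 = 816.67.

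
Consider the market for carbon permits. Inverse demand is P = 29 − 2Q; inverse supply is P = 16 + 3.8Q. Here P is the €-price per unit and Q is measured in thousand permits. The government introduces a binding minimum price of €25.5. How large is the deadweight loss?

€0.70 thousand

Competitive equilibrium: 29 − 2Q = 16 + 3.8Q → Q* = 2.2414, P* = 24.5172.
At the floor P = 25.5, quantity demanded = (29 − 25.5)/2 = 1.75.
Sellers' marginal cost at Q' = 1.75: 16 + 3.8·1.75 = 22.65.
ΔQ = 2.2414 − 1.75 = 0.4914; wedge = 25.5 − 22.65 = 2.85.
The triangle = ½ × 0.4914 × 2.85 = €0.70 thousand.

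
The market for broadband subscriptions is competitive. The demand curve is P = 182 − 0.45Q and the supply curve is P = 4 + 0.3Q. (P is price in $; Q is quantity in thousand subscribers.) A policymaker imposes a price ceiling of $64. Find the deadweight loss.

$522.67 thousand

Competitive equilibrium: 182 − 0.45Q = 4 + 0.3Q → Q* = 237.3333, P* = 75.2.
At the ceiling P = 64, quantity supplied = (64 − 4)/0.3 = 200.
Willingness to pay at Q' = 200: 182 − 0.45·200 = 92.
ΔQ = 237.3333 − 200 = 37.3333; wedge = 92 − 64 = 28.
Welfare loss = ½ × 37.3333 × 28 = $522.67 thousand.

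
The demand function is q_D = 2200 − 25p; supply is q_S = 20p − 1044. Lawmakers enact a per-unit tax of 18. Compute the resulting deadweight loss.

1800

In inverse form: demand p = 88 − 0.04q, supply p = 52.2 + 0.05q.
Competitive equilibrium: 88 − 0.04q = 52.2 + 0.05q → q* = 397.7778, p* = 72.0889.
With the tax, the buyer price exceeds the seller price by 18: (88 − 0.04q) − (52.2 + 0.05q) = 18 → q' = 197.7778.
Δq = 397.7778 − 197.7778 = 200; the wedge equals the tax, 18.
Welfare loss = ½ × 200 × 18 = 1800.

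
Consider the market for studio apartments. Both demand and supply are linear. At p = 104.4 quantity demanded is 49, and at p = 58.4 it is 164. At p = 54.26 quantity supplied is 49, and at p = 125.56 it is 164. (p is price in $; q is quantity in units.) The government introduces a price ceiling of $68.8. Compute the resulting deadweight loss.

$336.99

Demand slope = (58.4 − 104.4)/(164 − 49) = −0.4, so p = 124 − 0.4q.
Supply slope = (125.56 − 54.26)/(164 − 49) = 0.62, so p = 23.88 + 0.62q.
Competitive equilibrium: 124 − 0.4q = 23.88 + 0.62q → q* = 98.1569, p* = 84.7373.
At the ceiling p = 68.8, quantity supplied = (68.8 − 23.88)/0.62 = 72.4516.
Willingness to pay at q' = 72.4516: 124 − 0.4·72.4516 = 95.0194.
Δq = 98.1569 − 72.4516 = 25.7053; wedge = 95.0194 − 68.8 = 26.2194.
Welfare loss = ½ × 25.7053 × 26.2194 = $336.99.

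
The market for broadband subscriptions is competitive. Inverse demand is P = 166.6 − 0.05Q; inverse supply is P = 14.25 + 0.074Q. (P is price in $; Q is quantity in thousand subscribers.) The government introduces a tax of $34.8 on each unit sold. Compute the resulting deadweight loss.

Competitive equilibrium: 166.6 − 0.05Q = 14.25 + 0.074Q → Q* = 1228.62903, P* = 105.16855.
With the tax, the buyer price exceeds the seller price by 34.8: (166.6 − 0.05Q) − (14.25 + 0.074Q) = 34.8 → Q' = 947.98387.
ΔQ = 1228.62903 − 947.98387 = 280.64516; the wedge equals the tax, 34.8.
DWL = ½ × 280.64516 × 34.8 = $4883.23 thousand.

$4883.23 thousand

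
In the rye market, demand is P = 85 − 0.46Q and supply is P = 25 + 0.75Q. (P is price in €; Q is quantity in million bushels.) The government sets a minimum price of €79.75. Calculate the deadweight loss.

Competitive equilibrium: 85 − 0.46Q = 25 + 0.75Q → Q* = 49.5868, P* = 62.1901.
At the floor P = 79.75, quantity demanded = (85 − 79.75)/0.46 = 11.413.
Sellers' marginal cost at Q' = 11.413: 25 + 0.75·11.413 = 33.5598.
ΔQ = 49.5868 − 11.413 = 38.1738; wedge = 79.75 − 33.5598 = 46.1902.
The triangle = ½ × 38.1738 × 46.1902 = €881.63 million.

€881.63 million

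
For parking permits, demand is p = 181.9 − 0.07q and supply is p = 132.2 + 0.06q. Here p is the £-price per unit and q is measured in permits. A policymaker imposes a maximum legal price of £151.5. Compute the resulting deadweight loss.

£239.03

Competitive equilibrium: 181.9 − 0.07q = 132.2 + 0.06q → q* = 382.3077, p* = 155.1385.
At the ceiling p = 151.5, quantity supplied = (151.5 − 132.2)/0.06 = 321.6667.
Willingness to pay at q' = 321.6667: 181.9 − 0.07·321.6667 = 159.3833.
Δq = 382.3077 − 321.6667 = 60.641; wedge = 159.3833 − 151.5 = 7.8833.
Welfare loss = ½ × 60.641 × 7.8833 = £239.03.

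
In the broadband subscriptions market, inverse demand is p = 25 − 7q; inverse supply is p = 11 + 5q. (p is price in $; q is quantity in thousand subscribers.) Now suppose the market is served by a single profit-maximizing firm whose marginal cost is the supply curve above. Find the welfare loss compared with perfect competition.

$1.11 thousand

Competitive equilibrium: 25 − 7q = 11 + 5q → q* = 1.1667, p* = 16.8333.
Marginal revenue: MR = 25 − 14q. Set MR = MC: 25 − 14q = 11 + 5q → q_m = 0.7368.
Price p_m = 25 − 7·0.7368 = 19.8424; MC(q_m) = 11 + 5·0.7368 = 14.684.
Competitive q* = 1.1667, so Δq = 0.4299; wedge = 19.8424 − 14.684 = 5.1584.
DWL = ½ × 0.4299 × 5.1584 = $1.11 thousand.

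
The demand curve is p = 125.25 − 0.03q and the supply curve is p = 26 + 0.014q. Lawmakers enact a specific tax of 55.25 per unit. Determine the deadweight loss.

34688.21

Competitive equilibrium: 125.25 − 0.03q = 26 + 0.014q → q* = 2255.6818, p* = 57.5795.
With the tax, the buyer price exceeds the seller price by 55.25: (125.25 − 0.03q) − (26 + 0.014q) = 55.25 → q' = 1000.
Δq = 2255.6818 − 1000 = 1255.6818; the wedge equals the tax, 55.25.
The triangle = ½ × 1255.6818 × 55.25 = 34688.21.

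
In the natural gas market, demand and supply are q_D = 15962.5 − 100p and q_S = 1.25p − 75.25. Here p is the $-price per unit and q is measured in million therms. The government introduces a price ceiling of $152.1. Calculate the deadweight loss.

$25.10 million

In inverse form: demand p = 159.625 − 0.01q, supply p = 60.2 + 0.8q.
Competitive equilibrium: 159.625 − 0.01q = 60.2 + 0.8q → q* = 122.7469, p* = 158.3975.
At the ceiling p = 152.1, quantity supplied = (152.1 − 60.2)/0.8 = 114.875.
Willingness to pay at q' = 114.875: 159.625 − 0.01·114.875 = 158.4763.
Δq = 122.7469 − 114.875 = 7.8719; wedge = 158.4763 − 152.1 = 6.3763.
Welfare loss = ½ × 7.8719 × 6.3763 = $25.10 million.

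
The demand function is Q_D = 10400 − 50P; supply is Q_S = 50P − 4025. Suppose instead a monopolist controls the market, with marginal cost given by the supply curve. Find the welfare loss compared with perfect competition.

22578.125

In inverse form: demand P = 208 − 0.02Q, supply P = 80.5 + 0.02Q.
Competitive equilibrium: 208 − 0.02Q = 80.5 + 0.02Q → Q* = 3187.5, P* = 144.25.
Marginal revenue: MR = 208 − 0.04Q. Set MR = MC: 208 − 0.04Q = 80.5 + 0.02Q → Q_m = 2125.
Price P_m = 208 − 0.02·2125 = 165.5; MC(Q_m) = 80.5 + 0.02·2125 = 123.
Competitive Q* = 3187.5, so ΔQ = 1062.5; wedge = 165.5 − 123 = 42.5.
The triangle = ½ × 1062.5 × 42.5 = 22578.125.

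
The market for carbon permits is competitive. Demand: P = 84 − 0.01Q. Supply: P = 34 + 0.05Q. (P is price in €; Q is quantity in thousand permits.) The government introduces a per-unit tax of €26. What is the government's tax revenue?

€10400 thousand

Competitive equilibrium: 84 − 0.01Q = 34 + 0.05Q → Q* = 833.3333, P* = 75.6667.
With the tax, the buyer price exceeds the seller price by 26: (84 − 0.01Q) − (34 + 0.05Q) = 26 → Q' = 400.
Tax revenue = 26 × 400 = €10400 thousand.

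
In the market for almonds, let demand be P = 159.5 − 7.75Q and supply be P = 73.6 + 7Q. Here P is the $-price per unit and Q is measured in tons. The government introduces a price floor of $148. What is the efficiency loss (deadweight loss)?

Competitive equilibrium: 159.5 − 7.75Q = 73.6 + 7Q → Q* = 5.8237, P* = 114.3661.
At the floor P = 148, quantity demanded = (159.5 − 148)/7.75 = 1.4839.
Sellers' marginal cost at Q' = 1.4839: 73.6 + 7·1.4839 = 83.9873.
ΔQ = 5.8237 − 1.4839 = 4.3398; wedge = 148 − 83.9873 = 64.0127.
DWL = ½ × 4.3398 × 64.0127 = $138.90.

$138.90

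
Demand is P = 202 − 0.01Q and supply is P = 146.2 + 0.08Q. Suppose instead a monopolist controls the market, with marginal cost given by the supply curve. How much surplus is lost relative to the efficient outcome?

172.98

Competitive equilibrium: 202 − 0.01Q = 146.2 + 0.08Q → Q* = 620, P* = 195.8.
Marginal revenue: MR = 202 − 0.02Q. Set MR = MC: 202 − 0.02Q = 146.2 + 0.08Q → Q_m = 558.
Price P_m = 202 − 0.01·558 = 196.42; MC(Q_m) = 146.2 + 0.08·558 = 190.84.
Competitive Q* = 620, so ΔQ = 62; wedge = 196.42 − 190.84 = 5.58.
The triangle = ½ × 62 × 5.58 = 172.98.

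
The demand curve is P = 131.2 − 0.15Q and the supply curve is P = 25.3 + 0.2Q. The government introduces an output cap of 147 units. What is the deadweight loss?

Competitive equilibrium: 131.2 − 0.15Q = 25.3 + 0.2Q → Q* = 302.5714, P* = 85.8143.
At Q = 147: demand price = 131.2 − 0.15·147 = 109.15; supply price = 25.3 + 0.2·147 = 54.7.
ΔQ = 302.5714 − 147 = 155.5714; wedge = 109.15 − 54.7 = 54.45.
Deadweight loss = ½ × 155.5714 × 54.45 = 4235.43.

4235.43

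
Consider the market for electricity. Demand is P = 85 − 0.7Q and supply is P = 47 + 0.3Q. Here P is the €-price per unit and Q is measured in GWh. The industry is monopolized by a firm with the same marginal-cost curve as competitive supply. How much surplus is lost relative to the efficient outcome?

Competitive equilibrium: 85 − 0.7Q = 47 + 0.3Q → Q* = 38, P* = 58.4.
Marginal revenue: MR = 85 − 1.4Q. Set MR = MC: 85 − 1.4Q = 47 + 0.3Q → Q_m = 22.3529.
Price P_m = 85 − 0.7·22.3529 = 69.353; MC(Q_m) = 47 + 0.3·22.3529 = 53.7059.
Competitive Q* = 38, so ΔQ = 15.6471; wedge = 69.353 − 53.7059 = 15.6471.
DWL = ½ × 15.6471 × 15.6471 = €122.42.

€122.42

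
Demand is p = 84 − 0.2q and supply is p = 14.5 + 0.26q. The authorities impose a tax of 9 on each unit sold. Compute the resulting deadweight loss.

88.04

Competitive equilibrium: 84 − 0.2q = 14.5 + 0.26q → q* = 151.087, p* = 53.7826.
With the tax, the buyer price exceeds the seller price by 9: (84 − 0.2q) − (14.5 + 0.26q) = 9 → q' = 131.5217.
Δq = 151.087 − 131.5217 = 19.5653; the wedge equals the tax, 9.
The triangle = ½ × 19.5653 × 9 = 88.04.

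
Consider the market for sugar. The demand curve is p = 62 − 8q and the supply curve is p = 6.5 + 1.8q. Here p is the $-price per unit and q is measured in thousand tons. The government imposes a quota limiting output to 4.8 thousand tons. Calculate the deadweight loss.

$3.65 thousand

Competitive equilibrium: 62 − 8q = 6.5 + 1.8q → q* = 5.6633, p* = 16.6939.
At q = 4.8: demand price = 62 − 8·4.8 = 23.6; supply price = 6.5 + 1.8·4.8 = 15.14.
Δq = 5.6633 − 4.8 = 0.8633; wedge = 23.6 − 15.14 = 8.46.
The triangle = ½ × 0.8633 × 8.46 = $3.65 thousand.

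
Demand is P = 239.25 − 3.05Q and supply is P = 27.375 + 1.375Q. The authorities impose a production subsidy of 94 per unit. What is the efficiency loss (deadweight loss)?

Competitive equilibrium: 239.25 − 3.05Q = 27.375 + 1.375Q → Q* = 47.8814, P* = 93.2119.
The subsidy lowers effective supply by 94: P = 1.375Q − 66.625.
New quantity: 239.25 − 3.05Q = 1.375Q − 66.625 → Q' = 69.1243.
Overproduction ΔQ = 69.1243 − 47.8814 = 21.2429; wedge = subsidy = 94.
The triangle = ½ × 21.2429 × 94 = 998.42.

998.42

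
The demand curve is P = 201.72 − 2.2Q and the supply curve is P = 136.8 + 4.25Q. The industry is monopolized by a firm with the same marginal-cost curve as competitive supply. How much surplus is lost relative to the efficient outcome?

21.13

Competitive equilibrium: 201.72 − 2.2Q = 136.8 + 4.25Q → Q* = 10.0651, P* = 179.5767.
Marginal revenue: MR = 201.72 − 4.4Q. Set MR = MC: 201.72 − 4.4Q = 136.8 + 4.25Q → Q_m = 7.5052.
Price P_m = 201.72 − 2.2·7.5052 = 185.2086; MC(Q_m) = 136.8 + 4.25·7.5052 = 168.6971.
Competitive Q* = 10.0651, so ΔQ = 2.5599; wedge = 185.2086 − 168.6971 = 16.5115.
DWL = ½ × 2.5599 × 16.5115 = 21.13.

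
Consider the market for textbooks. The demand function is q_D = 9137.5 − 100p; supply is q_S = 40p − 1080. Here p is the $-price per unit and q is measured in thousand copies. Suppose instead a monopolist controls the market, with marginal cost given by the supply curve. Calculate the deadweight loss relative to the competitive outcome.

$2923.56 thousand

In inverse form: demand p = 91.375 − 0.01q, supply p = 27 + 0.025q.
Competitive equilibrium: 91.375 − 0.01q = 27 + 0.025q → q* = 1839.285714, p* = 72.982143.
Marginal revenue: MR = 91.375 − 0.02q. Set MR = MC: 91.375 − 0.02q = 27 + 0.025q → q_m = 1430.555556.
Price p_m = 91.375 − 0.01·1430.555556 = 77.069444; MC(q_m) = 27 + 0.025·1430.555556 = 62.763889.
Competitive q* = 1839.285714, so Δq = 408.730158; wedge = 77.069444 − 62.763889 = 14.305555.
Deadweight loss = ½ × 408.730158 × 14.305555 = $2923.56 thousand.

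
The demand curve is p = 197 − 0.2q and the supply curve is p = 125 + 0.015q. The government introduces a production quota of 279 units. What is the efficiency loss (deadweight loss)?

335.72

Competitive equilibrium: 197 − 0.2q = 125 + 0.015q → q* = 334.8837, p* = 130.0233.
At q = 279: demand price = 197 − 0.2·279 = 141.2; supply price = 125 + 0.015·279 = 129.185.
Δq = 334.8837 − 279 = 55.8837; wedge = 141.2 − 129.185 = 12.015.
Welfare loss = ½ × 55.8837 × 12.015 = 335.72.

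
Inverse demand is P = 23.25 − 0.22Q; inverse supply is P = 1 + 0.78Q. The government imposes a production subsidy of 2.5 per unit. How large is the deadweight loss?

Competitive equilibrium: 23.25 − 0.22Q = 1 + 0.78Q → Q* = 22.25, P* = 18.355.
The subsidy lowers effective supply by 2.5: P = 0.78Q − 1.5.
New quantity: 23.25 − 0.22Q = 0.78Q − 1.5 → Q' = 24.75.
Overproduction ΔQ = 24.75 − 22.25 = 2.5; wedge = subsidy = 2.5.
The triangle = ½ × 2.5 × 2.5 = 3.125.

3.125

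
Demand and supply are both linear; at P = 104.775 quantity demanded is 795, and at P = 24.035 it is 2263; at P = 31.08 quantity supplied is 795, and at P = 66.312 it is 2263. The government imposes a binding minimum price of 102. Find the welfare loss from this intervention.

Demand slope = (24.035 − 104.775)/(2263 − 795) = −0.055, so P = 148.5 − 0.055Q.
Supply slope = (66.312 − 31.08)/(2263 − 795) = 0.024, so P = 12 + 0.024Q.
Competitive equilibrium: 148.5 − 0.055Q = 12 + 0.024Q → Q* = 1727.8481, P* = 53.4684.
At the floor P = 102, quantity demanded = (148.5 − 102)/0.055 = 845.4545.
Sellers' marginal cost at Q' = 845.4545: 12 + 0.024·845.4545 = 32.2909.
ΔQ = 1727.8481 − 845.4545 = 882.3936; wedge = 102 − 32.2909 = 69.7091.
The triangle = ½ × 882.3936 × 69.7091 = 30755.43.

30755.43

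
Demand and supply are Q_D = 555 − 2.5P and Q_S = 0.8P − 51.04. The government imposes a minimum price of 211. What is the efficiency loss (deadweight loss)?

In inverse form: demand P = 222 − 0.4Q, supply P = 63.8 + 1.25Q.
Competitive equilibrium: 222 − 0.4Q = 63.8 + 1.25Q → Q* = 95.8788, P* = 183.6485.
At the floor P = 211, quantity demanded = (222 − 211)/0.4 = 27.5.
Sellers' marginal cost at Q' = 27.5: 63.8 + 1.25·27.5 = 98.175.
ΔQ = 95.8788 − 27.5 = 68.3788; wedge = 211 − 98.175 = 112.825.
DWL = ½ × 68.3788 × 112.825 = 3857.42.

3857.42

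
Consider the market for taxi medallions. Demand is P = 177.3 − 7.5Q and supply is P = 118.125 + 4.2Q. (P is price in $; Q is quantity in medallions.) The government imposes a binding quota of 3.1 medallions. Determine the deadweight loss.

$22.42

Competitive equilibrium: 177.3 − 7.5Q = 118.125 + 4.2Q → Q* = 5.0577, P* = 139.3673.
At Q = 3.1: demand price = 177.3 − 7.5·3.1 = 154.05; supply price = 118.125 + 4.2·3.1 = 131.145.
ΔQ = 5.0577 − 3.1 = 1.9577; wedge = 154.05 − 131.145 = 22.905.
DWL = ½ × 1.9577 × 22.905 = $22.42.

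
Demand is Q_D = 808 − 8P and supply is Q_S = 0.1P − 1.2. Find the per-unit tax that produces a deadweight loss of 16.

In inverse form: demand P = 101 − 0.125Q, supply P = 12 + 10Q.
Competitive equilibrium: 101 − 0.125Q = 12 + 10Q → Q* = 8.7901, P* = 99.9012.
A tax t gives ΔQ = t/10.125 and wedge t, so DWL = t²/20.25.
t²/20.25 = 16 → t² = 324 → t = 18.

18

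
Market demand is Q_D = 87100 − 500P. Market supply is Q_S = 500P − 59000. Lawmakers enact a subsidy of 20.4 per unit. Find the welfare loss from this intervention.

52020

In inverse form: demand P = 174.2 − 0.002Q, supply P = 118 + 0.002Q.
Competitive equilibrium: 174.2 − 0.002Q = 118 + 0.002Q → Q* = 14050, P* = 146.1.
The subsidy lowers effective supply by 20.4: P = 97.6 + 0.002Q.
New quantity: 174.2 − 0.002Q = 97.6 + 0.002Q → Q' = 19150.
Overproduction ΔQ = 19150 − 14050 = 5100; wedge = subsidy = 20.4.
Deadweight loss = ½ × 5100 × 20.4 = 52020.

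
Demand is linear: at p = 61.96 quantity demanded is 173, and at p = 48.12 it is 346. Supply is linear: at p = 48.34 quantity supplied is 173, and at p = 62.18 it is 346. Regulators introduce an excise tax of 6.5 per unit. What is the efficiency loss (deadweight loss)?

132.03

Demand slope = (48.12 − 61.96)/(346 − 173) = −0.08, so p = 75.8 − 0.08q.
Supply slope = (62.18 − 48.34)/(346 − 173) = 0.08, so p = 34.5 + 0.08q.
Competitive equilibrium: 75.8 − 0.08q = 34.5 + 0.08q → q* = 258.125, p* = 55.15.
With the tax, the buyer price exceeds the seller price by 6.5: (75.8 − 0.08q) − (34.5 + 0.08q) = 6.5 → q' = 217.5.
Δq = 258.125 − 217.5 = 40.625; the wedge equals the tax, 6.5.
Deadweight loss = ½ × 40.625 × 6.5 = 132.03.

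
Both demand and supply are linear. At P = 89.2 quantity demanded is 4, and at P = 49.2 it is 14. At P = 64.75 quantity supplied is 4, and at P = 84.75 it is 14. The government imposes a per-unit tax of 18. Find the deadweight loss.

Demand slope = (49.2 − 89.2)/(14 − 4) = −4, so P = 105.2 − 4Q.
Supply slope = (84.75 − 64.75)/(14 − 4) = 2, so P = 56.75 + 2Q.
Competitive equilibrium: 105.2 − 4Q = 56.75 + 2Q → Q* = 8.075, P* = 72.9.
With the tax, the buyer price exceeds the seller price by 18: (105.2 − 4Q) − (56.75 + 2Q) = 18 → Q' = 5.075.
ΔQ = 8.075 − 5.075 = 3; the wedge equals the tax, 18.
Welfare loss = ½ × 3 × 18 = 27.

27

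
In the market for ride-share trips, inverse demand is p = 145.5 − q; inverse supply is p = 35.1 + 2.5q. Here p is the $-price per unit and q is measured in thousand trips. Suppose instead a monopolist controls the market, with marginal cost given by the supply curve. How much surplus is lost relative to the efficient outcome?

Competitive equilibrium: 145.5 − q = 35.1 + 2.5q → q* = 31.5429, p* = 113.9571.
Marginal revenue: MR = 145.5 − 2q. Set MR = MC: 145.5 − 2q = 35.1 + 2.5q → q_m = 24.5333.
Price p_m = 145.5 − 1·24.5333 = 120.9667; MC(q_m) = 35.1 + 2.5·24.5333 = 96.4333.
Competitive q* = 31.5429, so Δq = 7.0096; wedge = 120.9667 − 96.4333 = 24.5334.
DWL = ½ × 7.0096 × 24.5334 = $85.98 thousand.

$85.98 thousand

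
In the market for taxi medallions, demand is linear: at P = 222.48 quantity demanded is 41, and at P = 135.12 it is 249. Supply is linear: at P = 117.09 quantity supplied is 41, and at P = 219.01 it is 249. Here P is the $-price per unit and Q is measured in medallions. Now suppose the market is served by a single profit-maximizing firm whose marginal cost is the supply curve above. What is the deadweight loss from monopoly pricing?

$1115.76

Demand slope = (135.12 − 222.48)/(249 − 41) = −0.42, so P = 239.7 − 0.42Q.
Supply slope = (219.01 − 117.09)/(249 − 41) = 0.49, so P = 97 + 0.49Q.
Competitive equilibrium: 239.7 − 0.42Q = 97 + 0.49Q → Q* = 156.8132, P* = 173.8385.
Marginal revenue: MR = 239.7 − 0.84Q. Set MR = MC: 239.7 − 0.84Q = 97 + 0.49Q → Q_m = 107.2932.
Price P_m = 239.7 − 0.42·107.2932 = 194.6369; MC(Q_m) = 97 + 0.49·107.2932 = 149.5737.
Competitive Q* = 156.8132, so ΔQ = 49.52; wedge = 194.6369 − 149.5737 = 45.0632.
DWL = ½ × 49.52 × 45.0632 = $1115.76.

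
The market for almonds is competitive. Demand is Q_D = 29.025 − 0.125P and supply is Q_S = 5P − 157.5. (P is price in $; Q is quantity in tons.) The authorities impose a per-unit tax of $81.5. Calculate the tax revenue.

In inverse form: demand P = 232.2 − 8Q, supply P = 31.5 + 0.2Q.
Competitive equilibrium: 232.2 − 8Q = 31.5 + 0.2Q → Q* = 24.4756, P* = 36.3951.
With the tax, the buyer price exceeds the seller price by 81.5: (232.2 − 8Q) − (31.5 + 0.2Q) = 81.5 → Q' = 14.5366.
Tax revenue = 81.5 × 14.5366 = $1184.73.

$1184.73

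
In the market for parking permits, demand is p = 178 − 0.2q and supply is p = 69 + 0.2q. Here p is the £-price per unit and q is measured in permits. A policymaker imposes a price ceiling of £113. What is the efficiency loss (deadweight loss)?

Competitive equilibrium: 178 − 0.2q = 69 + 0.2q → q* = 272.5, p* = 123.5.
At the ceiling p = 113, quantity supplied = (113 − 69)/0.2 = 220.
Willingness to pay at q' = 220: 178 − 0.2·220 = 134.
Δq = 272.5 − 220 = 52.5; wedge = 134 − 113 = 21.
Deadweight loss = ½ × 52.5 × 21 = £551.25.

£551.25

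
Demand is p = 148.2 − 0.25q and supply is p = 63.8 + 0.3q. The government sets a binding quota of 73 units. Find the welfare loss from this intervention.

Competitive equilibrium: 148.2 − 0.25q = 63.8 + 0.3q → q* = 153.4545, p* = 109.8364.
At q = 73: demand price = 148.2 − 0.25·73 = 129.95; supply price = 63.8 + 0.3·73 = 85.7.
Δq = 153.4545 − 73 = 80.4545; wedge = 129.95 − 85.7 = 44.25.
The triangle = ½ × 80.4545 × 44.25 = 1780.06.

1780.06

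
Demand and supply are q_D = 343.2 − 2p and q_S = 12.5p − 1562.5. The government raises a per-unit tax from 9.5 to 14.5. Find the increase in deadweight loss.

103.45

In inverse form: demand p = 171.6 − 0.5q, supply p = 125 + 0.08q.
Competitive equilibrium: 171.6 − 0.5q = 125 + 0.08q → q* = 80.3448, p* = 131.4276.
For a per-unit tax t: Δq = t/0.58, so DWL = ½·t·(t/0.58) = t²/1.16.
At t = 9.5: DWL = 77.802. At t = 14.5: DWL = 181.25.
Increase = 181.25 − 77.802 = 103.45.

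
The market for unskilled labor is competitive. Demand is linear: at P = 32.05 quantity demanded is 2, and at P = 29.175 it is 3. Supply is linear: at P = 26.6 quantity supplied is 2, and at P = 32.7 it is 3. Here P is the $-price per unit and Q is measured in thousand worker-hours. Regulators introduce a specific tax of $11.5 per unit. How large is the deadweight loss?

$7.37 thousand

Demand slope = (29.175 − 32.05)/(3 − 2) = −2.875, so P = 37.8 − 2.875Q.
Supply slope = (32.7 − 26.6)/(3 − 2) = 6.1, so P = 14.4 + 6.1Q.
Competitive equilibrium: 37.8 − 2.875Q = 14.4 + 6.1Q → Q* = 2.6072, P* = 30.3042.
With the tax, the buyer price exceeds the seller price by 11.5: (37.8 − 2.875Q) − (14.4 + 6.1Q) = 11.5 → Q' = 1.3259.
ΔQ = 2.6072 − 1.3259 = 1.2813; the wedge equals the tax, 11.5.
Deadweight loss = ½ × 1.2813 × 11.5 = $7.37 thousand.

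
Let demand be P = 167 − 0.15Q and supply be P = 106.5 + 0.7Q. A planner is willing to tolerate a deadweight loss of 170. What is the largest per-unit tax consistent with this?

Competitive equilibrium: 167 − 0.15Q = 106.5 + 0.7Q → Q* = 71.1765, P* = 156.3235.
A tax t gives ΔQ = t/0.85 and wedge t, so DWL = t²/1.7.
t²/1.7 = 170 → t² = 289 → t = 17.

17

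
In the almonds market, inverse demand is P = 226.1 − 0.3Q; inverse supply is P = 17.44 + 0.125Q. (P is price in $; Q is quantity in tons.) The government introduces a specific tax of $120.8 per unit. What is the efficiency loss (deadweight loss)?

$17167.81

Competitive equilibrium: 226.1 − 0.3Q = 17.44 + 0.125Q → Q* = 490.9647, P* = 78.8106.
With the tax, the buyer price exceeds the seller price by 120.8: (226.1 − 0.3Q) − (17.44 + 0.125Q) = 120.8 → Q' = 206.7294.
ΔQ = 490.9647 − 206.7294 = 284.2353; the wedge equals the tax, 120.8.
Deadweight loss = ½ × 284.2353 × 120.8 = $17167.81.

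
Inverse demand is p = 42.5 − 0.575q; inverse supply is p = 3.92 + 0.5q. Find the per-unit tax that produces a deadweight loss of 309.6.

Competitive equilibrium: 42.5 − 0.575q = 3.92 + 0.5q → q* = 35.8884, p* = 21.8642.
A tax t gives Δq = t/1.075 and wedge t, so DWL = t²/2.15.
t²/2.15 = 309.6 → t² = 665.64 → t = 25.8.

25.8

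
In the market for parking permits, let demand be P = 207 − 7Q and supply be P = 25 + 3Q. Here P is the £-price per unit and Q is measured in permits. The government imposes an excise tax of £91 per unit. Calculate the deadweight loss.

Competitive equilibrium: 207 − 7Q = 25 + 3Q → Q* = 18.2, P* = 79.6.
With the tax, the buyer price exceeds the seller price by 91: (207 − 7Q) − (25 + 3Q) = 91 → Q' = 9.1.
ΔQ = 18.2 − 9.1 = 9.1; the wedge equals the tax, 91.
The triangle = ½ × 9.1 × 91 = £414.05.

£414.05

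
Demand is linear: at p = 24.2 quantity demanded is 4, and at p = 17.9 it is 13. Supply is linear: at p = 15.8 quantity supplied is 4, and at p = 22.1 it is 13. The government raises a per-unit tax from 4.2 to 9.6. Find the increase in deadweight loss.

26.61

Demand slope = (17.9 − 24.2)/(13 − 4) = −0.7, so p = 27 − 0.7q.
Supply slope = (22.1 − 15.8)/(13 − 4) = 0.7, so p = 13 + 0.7q.
Competitive equilibrium: 27 − 0.7q = 13 + 0.7q → q* = 10, p* = 20.
For a per-unit tax t: Δq = t/1.4, so DWL = ½·t·(t/1.4) = t²/2.8.
At t = 4.2: DWL = 6.3. At t = 9.6: DWL = 32.914.
Increase = 32.914 − 6.3 = 26.61.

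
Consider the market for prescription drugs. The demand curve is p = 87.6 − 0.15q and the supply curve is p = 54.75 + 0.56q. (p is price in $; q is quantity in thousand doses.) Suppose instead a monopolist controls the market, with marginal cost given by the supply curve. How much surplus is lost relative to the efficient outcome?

Competitive equilibrium: 87.6 − 0.15q = 54.75 + 0.56q → q* = 46.2676, p* = 80.6599.
Marginal revenue: MR = 87.6 − 0.3q. Set MR = MC: 87.6 − 0.3q = 54.75 + 0.56q → q_m = 38.1977.
Price p_m = 87.6 − 0.15·38.1977 = 81.8703; MC(q_m) = 54.75 + 0.56·38.1977 = 76.1407.
Competitive q* = 46.2676, so Δq = 8.0699; wedge = 81.8703 − 76.1407 = 5.7296.
Deadweight loss = ½ × 8.0699 × 5.7296 = $23.12 thousand.

$23.12 thousand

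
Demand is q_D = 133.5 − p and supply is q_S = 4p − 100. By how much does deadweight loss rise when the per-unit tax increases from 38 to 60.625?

In inverse form: demand p = 133.5 − q, supply p = 25 + 0.25q.
Competitive equilibrium: 133.5 − q = 25 + 0.25q → q* = 86.8, p* = 46.7.
For a per-unit tax t: Δq = t/1.25, so DWL = ½·t·(t/1.25) = t²/2.5.
At t = 38: DWL = 577.6. At t = 60.625: DWL = 1470.156.
Increase = 1470.156 − 577.6 = 892.56.

892.56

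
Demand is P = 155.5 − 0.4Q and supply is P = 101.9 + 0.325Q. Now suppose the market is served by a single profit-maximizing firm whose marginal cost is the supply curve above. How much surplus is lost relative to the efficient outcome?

250.48

Competitive equilibrium: 155.5 − 0.4Q = 101.9 + 0.325Q → Q* = 73.931, P* = 125.9276.
Marginal revenue: MR = 155.5 − 0.8Q. Set MR = MC: 155.5 − 0.8Q = 101.9 + 0.325Q → Q_m = 47.6444.
Price P_m = 155.5 − 0.4·47.6444 = 136.4422; MC(Q_m) = 101.9 + 0.325·47.6444 = 117.3844.
Competitive Q* = 73.931, so ΔQ = 26.2866; wedge = 136.4422 − 117.3844 = 19.0578.
Welfare loss = ½ × 26.2866 × 19.0578 = 250.48.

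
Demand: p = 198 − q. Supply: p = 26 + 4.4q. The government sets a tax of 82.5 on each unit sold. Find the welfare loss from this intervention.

Competitive equilibrium: 198 − q = 26 + 4.4q → q* = 31.8519, p* = 166.1481.
With the tax, the buyer price exceeds the seller price by 82.5: (198 − q) − (26 + 4.4q) = 82.5 → q' = 16.5741.
Δq = 31.8519 − 16.5741 = 15.2778; the wedge equals the tax, 82.5.
DWL = ½ × 15.2778 × 82.5 = 630.21.

630.21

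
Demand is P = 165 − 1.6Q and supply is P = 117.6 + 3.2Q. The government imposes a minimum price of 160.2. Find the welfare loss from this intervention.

113.44

Competitive equilibrium: 165 − 1.6Q = 117.6 + 3.2Q → Q* = 9.875, P* = 149.2.
At the floor P = 160.2, quantity demanded = (165 − 160.2)/1.6 = 3.
Sellers' marginal cost at Q' = 3: 117.6 + 3.2·3 = 127.2.
ΔQ = 9.875 − 3 = 6.875; wedge = 160.2 − 127.2 = 33.
Deadweight loss = ½ × 6.875 × 33 = 113.44.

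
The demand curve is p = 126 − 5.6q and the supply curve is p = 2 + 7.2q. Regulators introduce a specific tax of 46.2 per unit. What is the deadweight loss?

83.38

Competitive equilibrium: 126 − 5.6q = 2 + 7.2q → q* = 9.6875, p* = 71.75.
With the tax, the buyer price exceeds the seller price by 46.2: (126 − 5.6q) − (2 + 7.2q) = 46.2 → q' = 6.0781.
Δq = 9.6875 − 6.0781 = 3.6094; the wedge equals the tax, 46.2.
The triangle = ½ × 3.6094 × 46.2 = 83.38.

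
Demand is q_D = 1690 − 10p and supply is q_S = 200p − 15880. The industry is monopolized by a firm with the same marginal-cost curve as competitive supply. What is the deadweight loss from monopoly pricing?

9096.81

In inverse form: demand p = 169 − 0.1q, supply p = 79.4 + 0.005q.
Competitive equilibrium: 169 − 0.1q = 79.4 + 0.005q → q* = 853.33333, p* = 83.66667.
Marginal revenue: MR = 169 − 0.2q. Set MR = MC: 169 − 0.2q = 79.4 + 0.005q → q_m = 437.07317.
Price p_m = 169 − 0.1·437.07317 = 125.29268; MC(q_m) = 79.4 + 0.005·437.07317 = 81.58537.
Competitive q* = 853.33333, so Δq = 416.26016; wedge = 125.29268 − 81.58537 = 43.70731.
DWL = ½ × 416.26016 × 43.70731 = 9096.81.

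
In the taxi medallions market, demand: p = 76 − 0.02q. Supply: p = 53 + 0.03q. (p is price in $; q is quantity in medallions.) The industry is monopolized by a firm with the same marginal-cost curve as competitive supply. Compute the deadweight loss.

$431.84

Competitive equilibrium: 76 − 0.02q = 53 + 0.03q → q* = 460, p* = 66.8.
Marginal revenue: MR = 76 − 0.04q. Set MR = MC: 76 − 0.04q = 53 + 0.03q → q_m = 328.5714.
Price p_m = 76 − 0.02·328.5714 = 69.4286; MC(q_m) = 53 + 0.03·328.5714 = 62.8571.
Competitive q* = 460, so Δq = 131.4286; wedge = 69.4286 − 62.8571 = 6.5715.
The triangle = ½ × 131.4286 × 6.5715 = $431.84.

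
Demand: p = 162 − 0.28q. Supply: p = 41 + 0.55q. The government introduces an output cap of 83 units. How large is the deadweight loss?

Competitive equilibrium: 162 − 0.28q = 41 + 0.55q → q* = 145.7831, p* = 121.1807.
At q = 83: demand price = 162 − 0.28·83 = 138.76; supply price = 41 + 0.55·83 = 86.65.
Δq = 145.7831 − 83 = 62.7831; wedge = 138.76 − 86.65 = 52.11.
Welfare loss = ½ × 62.7831 × 52.11 = 1635.81.

1635.81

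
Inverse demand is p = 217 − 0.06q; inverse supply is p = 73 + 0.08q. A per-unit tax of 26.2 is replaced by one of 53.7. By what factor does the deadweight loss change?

Competitive equilibrium: 217 − 0.06q = 73 + 0.08q → q* = 1028.5714, p* = 155.2857.
For a per-unit tax t: Δq = t/0.14, so DWL = ½·t·(t/0.14) = t²/0.28.
At t = 26.2: DWL = 2451.571. At t = 53.7: DWL = 10298.893.
Ratio = (53.7/26.2)² = 4.201.

4.201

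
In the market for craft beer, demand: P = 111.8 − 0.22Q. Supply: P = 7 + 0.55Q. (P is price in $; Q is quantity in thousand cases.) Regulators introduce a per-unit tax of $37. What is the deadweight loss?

$888.96 thousand

Competitive equilibrium: 111.8 − 0.22Q = 7 + 0.55Q → Q* = 136.1039, P* = 81.8571.
With the tax, the buyer price exceeds the seller price by 37: (111.8 − 0.22Q) − (7 + 0.55Q) = 37 → Q' = 88.0519.
ΔQ = 136.1039 − 88.0519 = 48.052; the wedge equals the tax, 37.
Deadweight loss = ½ × 48.052 × 37 = $888.96 thousand.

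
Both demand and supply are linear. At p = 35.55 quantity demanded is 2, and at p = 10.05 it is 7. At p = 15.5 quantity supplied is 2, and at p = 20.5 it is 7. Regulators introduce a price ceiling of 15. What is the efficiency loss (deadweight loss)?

43.74

Demand slope = (10.05 − 35.55)/(7 − 2) = −5.1, so p = 45.75 − 5.1q.
Supply slope = (20.5 − 15.5)/(7 − 2) = 1, so p = 13.5 + q.
Competitive equilibrium: 45.75 − 5.1q = 13.5 + q → q* = 5.2869, p* = 18.7869.
At the ceiling p = 15, quantity supplied = (15 − 13.5)/1 = 1.5.
Willingness to pay at q' = 1.5: 45.75 − 5.1·1.5 = 38.1.
Δq = 5.2869 − 1.5 = 3.7869; wedge = 38.1 − 15 = 23.1.
Deadweight loss = ½ × 3.7869 × 23.1 = 43.74.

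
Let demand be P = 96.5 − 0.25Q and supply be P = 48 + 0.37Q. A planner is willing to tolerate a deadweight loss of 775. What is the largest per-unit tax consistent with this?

31

Competitive equilibrium: 96.5 − 0.25Q = 48 + 0.37Q → Q* = 78.2258, P* = 76.9435.
A tax t gives ΔQ = t/0.62 and wedge t, so DWL = t²/1.24.
t²/1.24 = 775 → t² = 961 → t = 31.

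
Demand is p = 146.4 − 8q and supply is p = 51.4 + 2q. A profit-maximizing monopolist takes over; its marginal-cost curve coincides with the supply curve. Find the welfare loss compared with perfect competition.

89.14

Competitive equilibrium: 146.4 − 8q = 51.4 + 2q → q* = 9.5, p* = 70.4.
Marginal revenue: MR = 146.4 − 16q. Set MR = MC: 146.4 − 16q = 51.4 + 2q → q_m = 5.27778.
Price p_m = 146.4 − 8·5.27778 = 104.17776; MC(q_m) = 51.4 + 2·5.27778 = 61.95556.
Competitive q* = 9.5, so Δq = 4.22222; wedge = 104.17776 − 61.95556 = 42.2222.
DWL = ½ × 4.22222 × 42.2222 = 89.14.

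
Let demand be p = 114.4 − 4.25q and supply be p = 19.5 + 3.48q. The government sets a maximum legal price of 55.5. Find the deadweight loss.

Competitive equilibrium: 114.4 − 4.25q = 19.5 + 3.48q → q* = 12.2768, p* = 62.2234.
At the ceiling p = 55.5, quantity supplied = (55.5 − 19.5)/3.48 = 10.3448.
Willingness to pay at q' = 10.3448: 114.4 − 4.25·10.3448 = 70.4346.
Δq = 12.2768 − 10.3448 = 1.932; wedge = 70.4346 − 55.5 = 14.9346.
DWL = ½ × 1.932 × 14.9346 = 14.43.

14.43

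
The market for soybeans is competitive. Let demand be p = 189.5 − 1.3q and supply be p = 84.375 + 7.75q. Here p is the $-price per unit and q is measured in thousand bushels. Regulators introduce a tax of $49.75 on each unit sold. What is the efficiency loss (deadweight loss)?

$136.74 thousand

Competitive equilibrium: 189.5 − 1.3q = 84.375 + 7.75q → q* = 11.616, p* = 174.3992.
With the tax, the buyer price exceeds the seller price by 49.75: (189.5 − 1.3q) − (84.375 + 7.75q) = 49.75 → q' = 6.1188.
Δq = 11.616 − 6.1188 = 5.4972; the wedge equals the tax, 49.75.
Deadweight loss = ½ × 5.4972 × 49.75 = $136.74 thousand.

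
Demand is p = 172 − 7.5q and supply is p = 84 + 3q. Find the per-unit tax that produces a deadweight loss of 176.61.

60.9

Competitive equilibrium: 172 − 7.5q = 84 + 3q → q* = 8.381, p* = 109.1429.
A tax t gives Δq = t/10.5 and wedge t, so DWL = t²/21.
t²/21 = 176.61 → t² = 3708.81 → t = 60.9.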